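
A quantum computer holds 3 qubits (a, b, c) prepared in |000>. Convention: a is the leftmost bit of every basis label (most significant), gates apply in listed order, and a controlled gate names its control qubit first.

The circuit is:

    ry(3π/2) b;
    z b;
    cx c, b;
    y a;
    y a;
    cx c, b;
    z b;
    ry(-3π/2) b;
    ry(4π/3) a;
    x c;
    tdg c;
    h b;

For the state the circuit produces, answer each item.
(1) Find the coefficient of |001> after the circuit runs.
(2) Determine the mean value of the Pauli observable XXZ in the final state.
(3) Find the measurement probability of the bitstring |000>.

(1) The final state's coefficient on |001> equals sqrt(2)*exp(3*I*pi/4)/4. Key observation: steps 1-8 multiply out to the identity, so the circuit reduces to the remaining gates.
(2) The observable XXZ averages to sqrt(3)/2.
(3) The probability of measuring |000> is 0.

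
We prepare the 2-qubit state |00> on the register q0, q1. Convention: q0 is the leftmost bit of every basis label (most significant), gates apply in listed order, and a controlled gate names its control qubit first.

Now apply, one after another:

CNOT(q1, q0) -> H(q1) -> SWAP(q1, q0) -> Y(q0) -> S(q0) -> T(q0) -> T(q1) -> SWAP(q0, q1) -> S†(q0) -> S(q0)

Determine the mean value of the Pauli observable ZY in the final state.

In the final state, ZY has expectation -sqrt(2)/2.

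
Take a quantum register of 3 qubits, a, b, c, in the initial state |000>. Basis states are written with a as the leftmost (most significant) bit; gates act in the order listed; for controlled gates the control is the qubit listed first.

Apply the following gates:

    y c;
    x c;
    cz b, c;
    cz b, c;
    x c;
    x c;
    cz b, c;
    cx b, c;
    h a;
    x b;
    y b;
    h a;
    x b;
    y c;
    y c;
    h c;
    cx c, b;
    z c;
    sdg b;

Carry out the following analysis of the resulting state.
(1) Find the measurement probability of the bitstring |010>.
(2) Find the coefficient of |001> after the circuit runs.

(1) A full measurement returns |010> with probability 1/2. Key observation: gates 4-7 undo each other exactly, leaving only the rest of the circuit to track.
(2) The final state's coefficient on |001> equals -sqrt(2)/2.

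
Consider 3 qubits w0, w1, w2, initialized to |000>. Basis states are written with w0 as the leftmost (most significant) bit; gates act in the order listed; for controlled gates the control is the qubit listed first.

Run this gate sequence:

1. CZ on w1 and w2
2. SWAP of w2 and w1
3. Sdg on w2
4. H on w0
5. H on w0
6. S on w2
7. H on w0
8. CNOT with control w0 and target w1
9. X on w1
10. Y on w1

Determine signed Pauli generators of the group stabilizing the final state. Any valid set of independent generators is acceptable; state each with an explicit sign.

One valid set of independent stabilizer generators is -XXI, +ZZI, +IIZ (any independent generating set of the same group is equally correct).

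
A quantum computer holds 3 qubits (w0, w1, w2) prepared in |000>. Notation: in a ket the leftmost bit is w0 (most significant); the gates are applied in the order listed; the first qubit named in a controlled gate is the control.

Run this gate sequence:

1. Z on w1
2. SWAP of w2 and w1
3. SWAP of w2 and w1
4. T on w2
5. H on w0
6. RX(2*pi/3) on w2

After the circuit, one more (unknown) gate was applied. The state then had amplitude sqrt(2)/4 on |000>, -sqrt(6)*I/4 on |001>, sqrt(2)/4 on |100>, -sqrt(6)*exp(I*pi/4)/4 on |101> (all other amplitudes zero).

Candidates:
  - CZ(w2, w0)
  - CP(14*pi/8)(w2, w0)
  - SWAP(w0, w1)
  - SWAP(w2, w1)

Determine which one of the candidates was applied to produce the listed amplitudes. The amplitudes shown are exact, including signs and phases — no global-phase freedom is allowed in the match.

The unique candidate consistent with the amplitudes is CP(14*pi/8)(w2, w0). Key observation: steps 2-3 multiply out to the identity, so the circuit reduces to the remaining gates.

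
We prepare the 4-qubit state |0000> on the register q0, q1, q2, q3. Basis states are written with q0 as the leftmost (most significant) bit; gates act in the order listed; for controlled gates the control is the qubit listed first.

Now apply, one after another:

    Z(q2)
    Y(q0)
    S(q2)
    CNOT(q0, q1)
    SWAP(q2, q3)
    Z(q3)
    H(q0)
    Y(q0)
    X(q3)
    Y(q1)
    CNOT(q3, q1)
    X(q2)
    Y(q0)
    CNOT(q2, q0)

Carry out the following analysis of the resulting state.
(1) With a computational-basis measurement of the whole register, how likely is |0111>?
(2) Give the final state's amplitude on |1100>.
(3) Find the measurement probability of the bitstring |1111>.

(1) Outcome |0111> occurs with probability 1/2.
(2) The final state's coefficient on |1100> equals 0.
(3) A full measurement returns |1111> with probability 1/2.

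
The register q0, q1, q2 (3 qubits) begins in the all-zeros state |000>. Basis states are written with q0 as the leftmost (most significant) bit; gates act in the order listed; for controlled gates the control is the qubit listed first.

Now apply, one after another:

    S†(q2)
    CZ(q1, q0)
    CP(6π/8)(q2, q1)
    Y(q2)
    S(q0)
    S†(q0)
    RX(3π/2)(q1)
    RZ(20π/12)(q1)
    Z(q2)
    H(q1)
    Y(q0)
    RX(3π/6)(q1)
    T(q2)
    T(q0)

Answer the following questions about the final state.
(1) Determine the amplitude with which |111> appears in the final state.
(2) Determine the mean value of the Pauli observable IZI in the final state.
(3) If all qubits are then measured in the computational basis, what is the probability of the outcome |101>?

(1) The amplitude on |111> is sqrt(2)*(1 - I)*(1 + exp(I*pi/3))*exp(I*pi/3)/4. Key observation: gates 5-6 undo each other exactly, leaving only the rest of the circuit to track.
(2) The expectation value of IZI is -1/2.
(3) The probability of measuring |101> is 1/4.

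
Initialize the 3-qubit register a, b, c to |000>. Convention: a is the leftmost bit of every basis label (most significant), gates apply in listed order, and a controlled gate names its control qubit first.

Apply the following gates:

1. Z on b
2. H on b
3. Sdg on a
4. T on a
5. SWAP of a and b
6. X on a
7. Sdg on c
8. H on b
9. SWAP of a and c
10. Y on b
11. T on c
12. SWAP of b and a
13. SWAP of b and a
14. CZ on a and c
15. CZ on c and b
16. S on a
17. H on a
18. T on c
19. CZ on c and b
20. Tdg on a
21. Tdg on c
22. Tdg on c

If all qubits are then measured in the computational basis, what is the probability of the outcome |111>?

The probability of measuring |111> is 1/8. Key observation: gates 12-13 undo each other exactly, leaving only the rest of the circuit to track.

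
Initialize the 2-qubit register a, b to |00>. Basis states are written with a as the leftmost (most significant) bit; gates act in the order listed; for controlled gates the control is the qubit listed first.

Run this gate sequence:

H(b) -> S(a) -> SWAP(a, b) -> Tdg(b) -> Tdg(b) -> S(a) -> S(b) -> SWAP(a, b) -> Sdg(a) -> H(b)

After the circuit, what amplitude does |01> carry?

The final state's coefficient on |01> equals 1/2 - I/2.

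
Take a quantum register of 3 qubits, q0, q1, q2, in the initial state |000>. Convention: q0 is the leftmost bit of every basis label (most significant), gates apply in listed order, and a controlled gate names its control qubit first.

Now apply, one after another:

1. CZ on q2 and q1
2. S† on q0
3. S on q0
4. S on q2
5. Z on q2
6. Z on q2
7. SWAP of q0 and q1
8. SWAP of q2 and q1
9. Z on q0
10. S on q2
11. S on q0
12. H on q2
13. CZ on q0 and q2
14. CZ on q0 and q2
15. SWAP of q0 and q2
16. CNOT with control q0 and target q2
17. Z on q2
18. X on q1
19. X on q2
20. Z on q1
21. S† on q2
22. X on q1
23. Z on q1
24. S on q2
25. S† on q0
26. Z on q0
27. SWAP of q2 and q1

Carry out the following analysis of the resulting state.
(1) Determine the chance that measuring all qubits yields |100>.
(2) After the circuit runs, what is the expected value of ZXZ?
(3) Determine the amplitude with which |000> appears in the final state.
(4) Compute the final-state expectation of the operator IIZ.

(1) The probability of measuring |100> is 1/2. Key observation: steps 13-14 multiply out to the identity, so the circuit reduces to the remaining gates.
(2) The expectation value of ZXZ is 0.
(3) The amplitude on |000> is 0.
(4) The expectation value of IIZ is 1.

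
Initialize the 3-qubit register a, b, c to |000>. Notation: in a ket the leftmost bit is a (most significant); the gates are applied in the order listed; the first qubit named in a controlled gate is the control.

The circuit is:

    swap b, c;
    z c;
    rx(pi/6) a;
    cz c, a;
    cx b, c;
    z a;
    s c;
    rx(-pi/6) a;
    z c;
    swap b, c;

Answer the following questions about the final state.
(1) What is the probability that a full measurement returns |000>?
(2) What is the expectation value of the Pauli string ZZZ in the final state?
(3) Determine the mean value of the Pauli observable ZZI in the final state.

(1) Outcome |000> occurs with probability 3/4.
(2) The observable ZZZ averages to 1/2.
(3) The expectation value of ZZI is 1/2.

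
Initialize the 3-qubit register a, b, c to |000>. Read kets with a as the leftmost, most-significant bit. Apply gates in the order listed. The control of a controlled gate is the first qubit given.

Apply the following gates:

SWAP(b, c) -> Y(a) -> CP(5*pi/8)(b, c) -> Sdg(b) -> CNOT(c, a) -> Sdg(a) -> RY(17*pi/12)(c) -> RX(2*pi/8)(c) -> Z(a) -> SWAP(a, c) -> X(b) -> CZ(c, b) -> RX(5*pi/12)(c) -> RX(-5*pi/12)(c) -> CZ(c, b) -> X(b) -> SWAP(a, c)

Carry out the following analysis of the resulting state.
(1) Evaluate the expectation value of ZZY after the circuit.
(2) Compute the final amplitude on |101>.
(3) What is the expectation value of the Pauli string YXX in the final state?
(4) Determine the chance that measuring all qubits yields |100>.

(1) The observable ZZY averages to 1/4 - sqrt(3)/4. Key observation: steps 10-17 multiply out to the identity, so the circuit reduces to the remaining gates.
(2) |101> carries amplitude -(1 - I)*(2 + sqrt(2)*I + sqrt(6)*I)/8 in the final state.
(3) The expectation value of YXX is 0.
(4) Outcome |100> occurs with probability 5/8 - sqrt(3)/8.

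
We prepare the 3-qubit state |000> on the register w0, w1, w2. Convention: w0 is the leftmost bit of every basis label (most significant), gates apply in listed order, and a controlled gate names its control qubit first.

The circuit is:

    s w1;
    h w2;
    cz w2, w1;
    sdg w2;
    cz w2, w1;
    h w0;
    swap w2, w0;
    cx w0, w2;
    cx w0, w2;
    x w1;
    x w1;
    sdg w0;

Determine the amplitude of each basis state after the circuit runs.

The final amplitudes are 1/2 on |000>, 1/2 on |001>, 0 on |010>, 0 on |011>, -1/2 on |100>, -1/2 on |101>, 0 on |110>, 0 on |111>.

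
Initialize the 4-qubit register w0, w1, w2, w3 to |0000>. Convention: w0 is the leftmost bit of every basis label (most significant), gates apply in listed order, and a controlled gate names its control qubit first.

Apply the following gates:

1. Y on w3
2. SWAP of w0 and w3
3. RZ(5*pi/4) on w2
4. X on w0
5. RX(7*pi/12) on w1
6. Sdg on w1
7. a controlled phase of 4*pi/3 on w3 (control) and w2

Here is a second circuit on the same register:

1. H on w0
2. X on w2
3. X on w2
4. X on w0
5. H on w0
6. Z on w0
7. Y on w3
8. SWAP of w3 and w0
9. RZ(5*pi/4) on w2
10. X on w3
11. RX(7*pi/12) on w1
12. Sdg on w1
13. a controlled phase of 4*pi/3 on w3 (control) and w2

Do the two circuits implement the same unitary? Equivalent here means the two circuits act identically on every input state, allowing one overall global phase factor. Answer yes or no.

No: there is an input state on which the two circuits produce genuinely different outputs (not merely differing by a phase).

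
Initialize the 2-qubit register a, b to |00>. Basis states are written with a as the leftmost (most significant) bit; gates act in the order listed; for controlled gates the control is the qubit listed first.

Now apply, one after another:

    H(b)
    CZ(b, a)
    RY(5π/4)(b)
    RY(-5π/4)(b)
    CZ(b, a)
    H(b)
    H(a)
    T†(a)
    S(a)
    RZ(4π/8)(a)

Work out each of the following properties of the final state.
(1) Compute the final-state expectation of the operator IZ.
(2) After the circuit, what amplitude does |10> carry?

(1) The expectation value of IZ is 1. Key observation: gates 1-6 undo each other exactly, leaving only the rest of the circuit to track.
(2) The amplitude on |10> is sqrt(2)*I/2.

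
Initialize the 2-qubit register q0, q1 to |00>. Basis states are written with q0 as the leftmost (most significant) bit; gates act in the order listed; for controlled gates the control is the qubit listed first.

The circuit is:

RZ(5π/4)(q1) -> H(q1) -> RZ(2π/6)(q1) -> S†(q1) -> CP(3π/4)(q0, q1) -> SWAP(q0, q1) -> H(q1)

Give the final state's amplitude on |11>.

|11> carries amplitude -exp(I*pi/24)/2 in the final state.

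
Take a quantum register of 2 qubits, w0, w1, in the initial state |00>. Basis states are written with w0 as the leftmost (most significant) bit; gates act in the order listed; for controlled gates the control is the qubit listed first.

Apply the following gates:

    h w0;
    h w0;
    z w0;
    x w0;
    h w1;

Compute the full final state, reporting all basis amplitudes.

After the circuit, the state carries amplitude 0 on |00>, 0 on |01>, sqrt(2)/2 on |10>, sqrt(2)/2 on |11>. Key observation: steps 1-2 multiply out to the identity, so the circuit reduces to the remaining gates.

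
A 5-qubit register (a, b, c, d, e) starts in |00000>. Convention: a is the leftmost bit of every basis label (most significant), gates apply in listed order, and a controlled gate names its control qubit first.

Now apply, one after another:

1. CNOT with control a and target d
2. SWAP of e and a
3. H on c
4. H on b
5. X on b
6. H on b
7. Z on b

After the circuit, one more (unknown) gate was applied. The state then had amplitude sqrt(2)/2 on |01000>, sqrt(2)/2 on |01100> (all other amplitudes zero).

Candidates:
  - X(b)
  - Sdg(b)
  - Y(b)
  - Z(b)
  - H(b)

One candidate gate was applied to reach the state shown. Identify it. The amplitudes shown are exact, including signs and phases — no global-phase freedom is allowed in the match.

The unique candidate consistent with the amplitudes is X(b). Key observation: the block from step 4 through step 7 cancels to the identity and can be dropped.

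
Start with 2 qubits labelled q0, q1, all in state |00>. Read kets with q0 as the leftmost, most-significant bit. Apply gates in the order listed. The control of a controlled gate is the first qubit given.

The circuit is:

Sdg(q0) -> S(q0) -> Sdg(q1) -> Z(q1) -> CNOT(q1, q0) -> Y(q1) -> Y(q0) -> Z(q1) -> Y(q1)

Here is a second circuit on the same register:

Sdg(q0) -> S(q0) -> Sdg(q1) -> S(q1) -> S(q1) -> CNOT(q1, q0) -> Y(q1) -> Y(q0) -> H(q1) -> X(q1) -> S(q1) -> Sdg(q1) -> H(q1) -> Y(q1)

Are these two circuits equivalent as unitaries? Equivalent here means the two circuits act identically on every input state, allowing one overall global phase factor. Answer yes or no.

Yes: on every input state the two circuits agree up to one overall phase factor.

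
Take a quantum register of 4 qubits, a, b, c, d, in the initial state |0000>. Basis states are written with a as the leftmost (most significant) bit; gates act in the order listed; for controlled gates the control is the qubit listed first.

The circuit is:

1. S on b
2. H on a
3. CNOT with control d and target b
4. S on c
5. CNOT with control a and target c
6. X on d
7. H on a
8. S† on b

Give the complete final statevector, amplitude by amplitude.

The final amplitudes are 1/2 on |0001>, 1/2 on |0011>, 1/2 on |1001>, -1/2 on |1011>, and 0 on every other basis state.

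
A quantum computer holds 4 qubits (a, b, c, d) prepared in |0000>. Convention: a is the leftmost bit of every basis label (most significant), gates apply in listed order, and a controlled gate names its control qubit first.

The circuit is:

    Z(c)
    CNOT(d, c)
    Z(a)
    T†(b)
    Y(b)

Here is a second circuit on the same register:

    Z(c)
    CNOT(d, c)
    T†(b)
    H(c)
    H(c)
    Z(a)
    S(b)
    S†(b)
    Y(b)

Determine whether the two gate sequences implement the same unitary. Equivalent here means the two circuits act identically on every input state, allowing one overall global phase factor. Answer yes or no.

Yes, they are equivalent — the unitaries differ by at most a global phase.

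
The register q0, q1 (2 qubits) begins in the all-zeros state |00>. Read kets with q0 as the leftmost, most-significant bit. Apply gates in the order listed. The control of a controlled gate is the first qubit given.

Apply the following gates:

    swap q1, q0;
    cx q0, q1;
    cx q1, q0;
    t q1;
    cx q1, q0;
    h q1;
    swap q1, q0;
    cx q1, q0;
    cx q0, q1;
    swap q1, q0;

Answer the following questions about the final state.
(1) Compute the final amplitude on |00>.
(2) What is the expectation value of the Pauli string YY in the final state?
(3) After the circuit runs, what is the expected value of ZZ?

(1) The amplitude on |00> is sqrt(2)/2.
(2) In the final state, YY has expectation -1.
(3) The expectation value of ZZ is 1.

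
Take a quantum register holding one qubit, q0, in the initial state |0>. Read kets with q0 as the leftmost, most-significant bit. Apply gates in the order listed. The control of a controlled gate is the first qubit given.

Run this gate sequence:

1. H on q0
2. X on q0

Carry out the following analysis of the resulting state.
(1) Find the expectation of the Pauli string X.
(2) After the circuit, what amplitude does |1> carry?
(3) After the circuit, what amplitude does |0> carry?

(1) In the final state, X has expectation 1.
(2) The final state's coefficient on |1> equals sqrt(2)/2.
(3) The final state's coefficient on |0> equals sqrt(2)/2.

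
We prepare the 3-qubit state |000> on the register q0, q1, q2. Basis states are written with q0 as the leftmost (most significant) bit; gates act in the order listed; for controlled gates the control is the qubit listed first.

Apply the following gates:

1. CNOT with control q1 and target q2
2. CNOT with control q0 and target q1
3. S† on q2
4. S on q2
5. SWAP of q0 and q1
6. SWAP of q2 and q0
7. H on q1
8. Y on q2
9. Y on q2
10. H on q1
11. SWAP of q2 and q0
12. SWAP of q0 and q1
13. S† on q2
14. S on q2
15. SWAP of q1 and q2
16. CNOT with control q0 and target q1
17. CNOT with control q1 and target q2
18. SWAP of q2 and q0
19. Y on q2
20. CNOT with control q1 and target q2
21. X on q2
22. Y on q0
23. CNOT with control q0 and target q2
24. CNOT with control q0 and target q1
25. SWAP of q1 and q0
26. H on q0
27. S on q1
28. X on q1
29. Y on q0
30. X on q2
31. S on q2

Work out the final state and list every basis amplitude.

The final amplitudes are sqrt(2)/2 on |000>, sqrt(2)/2 on |100>, and 0 on every other basis state.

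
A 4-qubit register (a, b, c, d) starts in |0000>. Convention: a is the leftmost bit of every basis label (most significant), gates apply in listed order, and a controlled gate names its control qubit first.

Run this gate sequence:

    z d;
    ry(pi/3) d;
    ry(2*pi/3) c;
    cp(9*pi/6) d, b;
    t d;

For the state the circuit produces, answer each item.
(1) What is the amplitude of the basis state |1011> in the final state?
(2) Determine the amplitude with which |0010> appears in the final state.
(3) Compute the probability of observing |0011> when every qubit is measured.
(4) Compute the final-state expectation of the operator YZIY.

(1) The final state's coefficient on |1011> equals 0.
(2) The amplitude on |0010> is 3/4.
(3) A full measurement returns |0011> with probability 3/16.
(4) The observable YZIY averages to 0.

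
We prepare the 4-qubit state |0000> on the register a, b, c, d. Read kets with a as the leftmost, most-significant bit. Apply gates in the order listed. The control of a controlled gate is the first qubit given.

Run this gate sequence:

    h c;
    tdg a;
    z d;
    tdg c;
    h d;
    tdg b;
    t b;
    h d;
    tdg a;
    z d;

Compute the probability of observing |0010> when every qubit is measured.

Outcome |0010> occurs with probability 1/2. Key observation: the block from step 5 through step 8 cancels to the identity and can be dropped.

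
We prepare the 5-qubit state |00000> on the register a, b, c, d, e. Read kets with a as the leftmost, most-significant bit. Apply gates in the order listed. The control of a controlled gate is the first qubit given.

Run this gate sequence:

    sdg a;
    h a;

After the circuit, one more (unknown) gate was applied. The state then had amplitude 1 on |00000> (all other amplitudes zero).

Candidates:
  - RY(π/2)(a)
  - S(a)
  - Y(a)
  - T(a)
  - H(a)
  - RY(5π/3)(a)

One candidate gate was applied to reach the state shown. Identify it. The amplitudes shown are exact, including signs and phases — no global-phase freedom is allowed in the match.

The unique candidate consistent with the amplitudes is H(a).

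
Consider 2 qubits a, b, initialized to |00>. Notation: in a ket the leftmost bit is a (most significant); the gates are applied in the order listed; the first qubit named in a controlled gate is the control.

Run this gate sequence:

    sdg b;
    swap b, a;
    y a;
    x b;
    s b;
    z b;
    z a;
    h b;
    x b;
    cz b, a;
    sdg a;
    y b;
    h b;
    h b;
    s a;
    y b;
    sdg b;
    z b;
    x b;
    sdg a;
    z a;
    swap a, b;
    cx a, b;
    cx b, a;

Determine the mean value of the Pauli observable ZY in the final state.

The expectation value of ZY is -1.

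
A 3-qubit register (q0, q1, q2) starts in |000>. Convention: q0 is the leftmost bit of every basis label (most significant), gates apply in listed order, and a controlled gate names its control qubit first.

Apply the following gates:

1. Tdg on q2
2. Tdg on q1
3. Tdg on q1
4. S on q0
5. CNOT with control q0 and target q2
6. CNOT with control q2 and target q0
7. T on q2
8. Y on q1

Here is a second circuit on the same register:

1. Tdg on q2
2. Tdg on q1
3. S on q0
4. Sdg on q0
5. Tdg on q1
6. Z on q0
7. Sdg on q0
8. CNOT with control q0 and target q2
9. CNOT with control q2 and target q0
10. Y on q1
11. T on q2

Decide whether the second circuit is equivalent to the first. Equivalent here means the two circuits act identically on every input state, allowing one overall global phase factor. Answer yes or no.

Yes — the two circuits implement the same unitary up to a global phase.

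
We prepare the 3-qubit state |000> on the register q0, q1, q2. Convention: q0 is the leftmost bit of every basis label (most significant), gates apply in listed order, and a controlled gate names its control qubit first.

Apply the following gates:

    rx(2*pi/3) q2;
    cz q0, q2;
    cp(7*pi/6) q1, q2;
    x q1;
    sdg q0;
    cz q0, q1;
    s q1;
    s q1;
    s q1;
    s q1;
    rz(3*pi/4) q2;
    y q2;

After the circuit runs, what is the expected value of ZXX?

In the final state, ZXX has expectation 0.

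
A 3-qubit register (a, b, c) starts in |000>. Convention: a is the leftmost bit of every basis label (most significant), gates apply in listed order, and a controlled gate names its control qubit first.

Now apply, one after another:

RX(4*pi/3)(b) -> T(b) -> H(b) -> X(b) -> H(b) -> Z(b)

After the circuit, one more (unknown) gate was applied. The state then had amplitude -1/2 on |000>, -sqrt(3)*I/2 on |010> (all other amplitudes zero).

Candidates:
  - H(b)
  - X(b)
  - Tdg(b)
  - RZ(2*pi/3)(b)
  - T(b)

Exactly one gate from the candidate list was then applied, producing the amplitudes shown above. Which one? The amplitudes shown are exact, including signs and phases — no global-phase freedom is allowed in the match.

The applied gate was Tdg(b).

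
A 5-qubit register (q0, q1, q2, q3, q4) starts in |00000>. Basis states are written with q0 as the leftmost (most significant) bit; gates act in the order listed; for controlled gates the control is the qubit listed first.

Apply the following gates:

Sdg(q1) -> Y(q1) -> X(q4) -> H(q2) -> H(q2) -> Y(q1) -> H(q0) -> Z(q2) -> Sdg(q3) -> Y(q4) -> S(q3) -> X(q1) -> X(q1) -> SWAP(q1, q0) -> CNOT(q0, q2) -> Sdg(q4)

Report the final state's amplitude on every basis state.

The final amplitudes are -sqrt(2)*I/2 on |00000>, -sqrt(2)*I/2 on |01000>, and 0 on every other basis state.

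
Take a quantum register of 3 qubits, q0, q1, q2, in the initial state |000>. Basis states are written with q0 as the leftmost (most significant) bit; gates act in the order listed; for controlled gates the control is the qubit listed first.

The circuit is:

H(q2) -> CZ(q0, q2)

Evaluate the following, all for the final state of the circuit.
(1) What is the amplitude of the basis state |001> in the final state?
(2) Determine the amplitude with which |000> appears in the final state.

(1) The amplitude on |001> is sqrt(2)/2.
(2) The final state's coefficient on |000> equals sqrt(2)/2.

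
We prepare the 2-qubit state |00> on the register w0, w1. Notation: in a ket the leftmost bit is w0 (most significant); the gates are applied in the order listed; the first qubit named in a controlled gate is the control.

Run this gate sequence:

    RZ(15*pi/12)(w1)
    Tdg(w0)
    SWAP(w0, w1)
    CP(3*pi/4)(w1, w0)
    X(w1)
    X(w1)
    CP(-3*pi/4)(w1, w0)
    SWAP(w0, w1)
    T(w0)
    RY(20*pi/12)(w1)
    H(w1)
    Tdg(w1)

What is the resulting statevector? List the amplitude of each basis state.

The final amplitudes are (-sqrt(2) + sqrt(6))*exp(3*I*pi/8)/4 on |00>, (sqrt(2) + sqrt(6))*exp(I*pi/8)/4 on |01>, 0 on |10>, 0 on |11>.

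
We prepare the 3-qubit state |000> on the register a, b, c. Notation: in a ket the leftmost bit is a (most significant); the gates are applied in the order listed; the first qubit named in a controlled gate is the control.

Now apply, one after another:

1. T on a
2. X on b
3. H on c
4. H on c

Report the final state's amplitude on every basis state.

The resulting statevector has amplitude 1 on |010>, and 0 on every other basis state. Key observation: steps 3-4 multiply out to the identity, so the circuit reduces to the remaining gates.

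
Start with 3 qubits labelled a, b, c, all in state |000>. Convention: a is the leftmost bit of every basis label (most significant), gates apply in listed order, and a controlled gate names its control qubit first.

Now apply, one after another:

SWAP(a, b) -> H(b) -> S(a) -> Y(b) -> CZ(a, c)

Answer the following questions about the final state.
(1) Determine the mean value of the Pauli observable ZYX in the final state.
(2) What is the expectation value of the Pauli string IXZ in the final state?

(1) In the final state, ZYX has expectation 0.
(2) In the final state, IXZ has expectation -1.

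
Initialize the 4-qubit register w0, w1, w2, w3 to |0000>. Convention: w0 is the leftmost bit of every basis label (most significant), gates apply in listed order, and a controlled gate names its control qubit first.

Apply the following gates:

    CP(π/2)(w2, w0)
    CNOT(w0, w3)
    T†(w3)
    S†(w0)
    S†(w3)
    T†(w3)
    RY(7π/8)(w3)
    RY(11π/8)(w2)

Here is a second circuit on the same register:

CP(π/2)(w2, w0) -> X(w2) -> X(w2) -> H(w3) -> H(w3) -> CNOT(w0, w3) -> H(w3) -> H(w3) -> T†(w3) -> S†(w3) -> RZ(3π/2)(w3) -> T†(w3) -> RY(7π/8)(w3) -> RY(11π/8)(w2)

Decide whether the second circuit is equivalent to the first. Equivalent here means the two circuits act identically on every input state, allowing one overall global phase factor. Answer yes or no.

No — the two circuits implement different unitaries, even allowing a global phase.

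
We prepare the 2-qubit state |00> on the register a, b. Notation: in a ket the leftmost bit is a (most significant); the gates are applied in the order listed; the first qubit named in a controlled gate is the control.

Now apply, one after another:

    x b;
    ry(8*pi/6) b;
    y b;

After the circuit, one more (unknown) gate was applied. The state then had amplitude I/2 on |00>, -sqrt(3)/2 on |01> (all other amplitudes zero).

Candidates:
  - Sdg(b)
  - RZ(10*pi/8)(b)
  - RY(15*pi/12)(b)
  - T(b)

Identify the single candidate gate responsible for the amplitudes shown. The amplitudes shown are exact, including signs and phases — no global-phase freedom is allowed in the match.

The applied gate was Sdg(b).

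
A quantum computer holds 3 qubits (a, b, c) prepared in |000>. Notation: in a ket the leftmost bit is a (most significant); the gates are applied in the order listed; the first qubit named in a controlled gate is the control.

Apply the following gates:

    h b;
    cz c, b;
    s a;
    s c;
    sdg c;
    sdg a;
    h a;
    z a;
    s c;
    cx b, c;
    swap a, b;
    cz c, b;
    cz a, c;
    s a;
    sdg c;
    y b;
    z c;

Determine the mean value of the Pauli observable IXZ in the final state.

In the final state, IXZ has expectation 1.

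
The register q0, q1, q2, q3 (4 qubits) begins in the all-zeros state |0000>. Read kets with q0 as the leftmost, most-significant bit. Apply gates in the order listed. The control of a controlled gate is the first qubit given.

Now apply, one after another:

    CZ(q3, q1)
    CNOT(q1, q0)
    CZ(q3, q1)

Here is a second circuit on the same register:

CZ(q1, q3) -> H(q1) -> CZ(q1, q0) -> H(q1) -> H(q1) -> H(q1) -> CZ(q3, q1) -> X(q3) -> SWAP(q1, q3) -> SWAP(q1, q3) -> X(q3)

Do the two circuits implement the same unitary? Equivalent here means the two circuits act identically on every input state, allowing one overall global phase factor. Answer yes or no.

No: there is an input state on which the two circuits produce genuinely different outputs (not merely differing by a phase).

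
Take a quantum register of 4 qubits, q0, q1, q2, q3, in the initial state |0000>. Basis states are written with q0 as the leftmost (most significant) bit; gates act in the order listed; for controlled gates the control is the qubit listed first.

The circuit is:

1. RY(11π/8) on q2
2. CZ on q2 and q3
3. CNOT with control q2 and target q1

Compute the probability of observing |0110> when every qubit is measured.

Outcome |0110> occurs with probability sin(5*pi/16)**2.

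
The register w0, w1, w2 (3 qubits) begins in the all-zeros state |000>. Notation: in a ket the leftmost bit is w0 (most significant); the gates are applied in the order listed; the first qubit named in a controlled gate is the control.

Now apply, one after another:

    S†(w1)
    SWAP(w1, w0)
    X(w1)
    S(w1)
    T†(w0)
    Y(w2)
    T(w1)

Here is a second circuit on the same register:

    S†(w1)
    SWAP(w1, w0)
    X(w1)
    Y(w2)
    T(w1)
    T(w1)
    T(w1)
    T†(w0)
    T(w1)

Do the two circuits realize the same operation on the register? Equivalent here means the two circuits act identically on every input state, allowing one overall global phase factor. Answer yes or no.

No — the two circuits implement different unitaries, even allowing a global phase.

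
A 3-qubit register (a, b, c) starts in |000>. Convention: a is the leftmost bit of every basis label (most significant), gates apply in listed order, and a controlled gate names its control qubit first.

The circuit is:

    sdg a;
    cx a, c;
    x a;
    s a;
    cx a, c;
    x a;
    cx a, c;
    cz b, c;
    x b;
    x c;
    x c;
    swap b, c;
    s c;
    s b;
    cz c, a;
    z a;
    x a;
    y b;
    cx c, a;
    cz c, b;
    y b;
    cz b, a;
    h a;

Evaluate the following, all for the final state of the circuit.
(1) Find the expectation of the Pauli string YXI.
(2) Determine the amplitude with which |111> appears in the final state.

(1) The expectation value of YXI is 0.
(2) The amplitude on |111> is -sqrt(2)*I/2.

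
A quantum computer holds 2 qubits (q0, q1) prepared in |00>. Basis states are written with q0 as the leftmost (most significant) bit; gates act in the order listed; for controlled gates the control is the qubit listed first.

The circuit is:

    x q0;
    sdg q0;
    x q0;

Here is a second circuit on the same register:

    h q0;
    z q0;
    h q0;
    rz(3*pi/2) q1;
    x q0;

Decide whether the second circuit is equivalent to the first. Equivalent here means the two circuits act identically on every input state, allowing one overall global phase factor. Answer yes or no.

No: there is an input state on which the two circuits produce genuinely different outputs (not merely differing by a phase).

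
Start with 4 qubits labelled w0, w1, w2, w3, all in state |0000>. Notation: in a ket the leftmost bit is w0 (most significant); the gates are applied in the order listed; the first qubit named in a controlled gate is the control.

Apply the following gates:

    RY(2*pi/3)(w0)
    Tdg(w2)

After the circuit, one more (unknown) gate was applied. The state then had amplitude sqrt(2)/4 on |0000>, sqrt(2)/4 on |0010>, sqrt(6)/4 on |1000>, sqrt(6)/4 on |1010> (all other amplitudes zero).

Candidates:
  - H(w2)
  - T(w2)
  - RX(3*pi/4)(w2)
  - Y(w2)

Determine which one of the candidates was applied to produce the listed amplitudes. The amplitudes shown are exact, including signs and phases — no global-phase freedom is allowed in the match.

It was H(w2) that produced the state shown.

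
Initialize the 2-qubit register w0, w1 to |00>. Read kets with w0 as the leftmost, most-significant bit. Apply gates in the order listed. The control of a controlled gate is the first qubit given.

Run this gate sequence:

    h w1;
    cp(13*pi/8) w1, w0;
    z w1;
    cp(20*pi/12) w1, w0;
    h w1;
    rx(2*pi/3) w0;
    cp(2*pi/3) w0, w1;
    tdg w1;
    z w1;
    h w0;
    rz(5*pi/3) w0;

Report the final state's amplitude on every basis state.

After the circuit, the state carries amplitude 0 on |00>, (sqrt(6) - sqrt(2)*exp(5*I*pi/6))*exp(I*pi/12)/4 on |01>, 0 on |10>, -sqrt(2)*exp(7*I*pi/12)/4 + sqrt(6)*exp(3*I*pi/4)/4 on |11>.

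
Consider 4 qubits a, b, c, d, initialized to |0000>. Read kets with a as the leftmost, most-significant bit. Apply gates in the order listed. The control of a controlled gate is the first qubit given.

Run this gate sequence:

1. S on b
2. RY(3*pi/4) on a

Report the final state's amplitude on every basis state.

The resulting statevector has amplitude sqrt(2 - sqrt(2))/2 on |0000>, sqrt(sqrt(2) + 2)/2 on |1000>, and 0 on every other basis state.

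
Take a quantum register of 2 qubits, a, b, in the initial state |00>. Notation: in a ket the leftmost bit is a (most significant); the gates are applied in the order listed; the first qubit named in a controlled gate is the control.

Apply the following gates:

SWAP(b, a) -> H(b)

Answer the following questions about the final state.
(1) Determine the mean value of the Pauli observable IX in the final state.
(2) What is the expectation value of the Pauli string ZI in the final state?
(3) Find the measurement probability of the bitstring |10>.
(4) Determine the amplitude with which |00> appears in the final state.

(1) The expectation value of IX is 1.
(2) In the final state, ZI has expectation 1.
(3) A full measurement returns |10> with probability 0.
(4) The final state's coefficient on |00> equals sqrt(2)/2.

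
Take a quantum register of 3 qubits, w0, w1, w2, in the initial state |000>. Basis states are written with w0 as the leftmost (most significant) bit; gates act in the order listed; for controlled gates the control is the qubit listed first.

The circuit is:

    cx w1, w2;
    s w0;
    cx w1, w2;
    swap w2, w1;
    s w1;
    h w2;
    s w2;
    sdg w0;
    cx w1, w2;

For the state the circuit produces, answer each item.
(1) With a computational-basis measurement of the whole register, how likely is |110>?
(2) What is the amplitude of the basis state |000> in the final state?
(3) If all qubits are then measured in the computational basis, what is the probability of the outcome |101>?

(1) Outcome |110> occurs with probability 0.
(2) |000> carries amplitude sqrt(2)/2 in the final state.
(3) A full measurement returns |101> with probability 0.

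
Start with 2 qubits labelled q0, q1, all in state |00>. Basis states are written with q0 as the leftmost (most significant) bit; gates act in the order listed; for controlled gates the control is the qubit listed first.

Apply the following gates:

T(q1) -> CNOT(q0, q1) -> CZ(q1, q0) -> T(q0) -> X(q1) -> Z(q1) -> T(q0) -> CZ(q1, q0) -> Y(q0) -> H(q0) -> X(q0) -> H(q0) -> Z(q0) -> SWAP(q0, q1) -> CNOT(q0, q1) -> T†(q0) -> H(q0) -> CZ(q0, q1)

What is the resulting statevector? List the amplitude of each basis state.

After the circuit, the state carries amplitude -sqrt(2)*exp(I*pi/4)/2 on |00>, 0 on |01>, sqrt(2)*exp(I*pi/4)/2 on |10>, 0 on |11>.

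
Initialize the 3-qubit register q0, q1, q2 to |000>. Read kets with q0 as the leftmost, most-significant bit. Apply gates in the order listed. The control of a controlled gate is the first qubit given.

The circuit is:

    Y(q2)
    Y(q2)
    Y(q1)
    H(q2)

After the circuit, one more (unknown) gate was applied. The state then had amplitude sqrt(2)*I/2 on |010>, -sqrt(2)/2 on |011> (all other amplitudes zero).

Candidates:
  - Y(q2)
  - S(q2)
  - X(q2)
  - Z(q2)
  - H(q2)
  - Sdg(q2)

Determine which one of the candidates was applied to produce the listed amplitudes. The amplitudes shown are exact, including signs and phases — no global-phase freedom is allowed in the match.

The unique candidate consistent with the amplitudes is S(q2).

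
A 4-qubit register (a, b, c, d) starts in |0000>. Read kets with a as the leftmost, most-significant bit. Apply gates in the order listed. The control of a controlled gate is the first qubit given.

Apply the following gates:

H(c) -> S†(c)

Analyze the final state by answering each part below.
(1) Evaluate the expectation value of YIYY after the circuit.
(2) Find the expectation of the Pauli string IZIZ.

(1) In the final state, YIYY has expectation 0.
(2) The observable IZIZ averages to 1.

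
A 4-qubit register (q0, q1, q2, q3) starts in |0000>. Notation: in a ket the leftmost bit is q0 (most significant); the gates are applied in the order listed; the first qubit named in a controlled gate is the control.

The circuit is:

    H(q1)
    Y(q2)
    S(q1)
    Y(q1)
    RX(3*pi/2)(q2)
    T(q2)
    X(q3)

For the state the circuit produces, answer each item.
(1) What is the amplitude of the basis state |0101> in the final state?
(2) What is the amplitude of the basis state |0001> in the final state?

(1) |0101> carries amplitude I/2 in the final state.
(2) |0001> carries amplitude 1/2 in the final state.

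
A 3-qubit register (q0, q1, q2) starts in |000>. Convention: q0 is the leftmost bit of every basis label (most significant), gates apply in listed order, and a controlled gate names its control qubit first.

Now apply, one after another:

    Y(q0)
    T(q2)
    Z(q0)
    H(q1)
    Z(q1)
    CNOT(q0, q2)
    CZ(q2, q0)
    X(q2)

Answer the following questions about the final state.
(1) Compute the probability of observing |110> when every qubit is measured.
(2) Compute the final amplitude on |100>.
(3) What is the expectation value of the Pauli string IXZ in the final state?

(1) Outcome |110> occurs with probability 1/2.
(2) The final state's coefficient on |100> equals sqrt(2)*I/2.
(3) The observable IXZ averages to -1.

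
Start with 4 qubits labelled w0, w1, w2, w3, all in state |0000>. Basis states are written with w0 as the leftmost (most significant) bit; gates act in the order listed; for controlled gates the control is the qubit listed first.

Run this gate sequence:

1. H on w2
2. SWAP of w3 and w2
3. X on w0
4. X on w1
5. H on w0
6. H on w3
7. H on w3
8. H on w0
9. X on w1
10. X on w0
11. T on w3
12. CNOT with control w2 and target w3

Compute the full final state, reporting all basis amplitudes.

The resulting statevector has amplitude sqrt(2)/2 on |0000>, sqrt(2)*exp(I*pi/4)/2 on |0001>, and 0 on every other basis state. Key observation: gates 3-10 undo each other exactly, leaving only the rest of the circuit to track.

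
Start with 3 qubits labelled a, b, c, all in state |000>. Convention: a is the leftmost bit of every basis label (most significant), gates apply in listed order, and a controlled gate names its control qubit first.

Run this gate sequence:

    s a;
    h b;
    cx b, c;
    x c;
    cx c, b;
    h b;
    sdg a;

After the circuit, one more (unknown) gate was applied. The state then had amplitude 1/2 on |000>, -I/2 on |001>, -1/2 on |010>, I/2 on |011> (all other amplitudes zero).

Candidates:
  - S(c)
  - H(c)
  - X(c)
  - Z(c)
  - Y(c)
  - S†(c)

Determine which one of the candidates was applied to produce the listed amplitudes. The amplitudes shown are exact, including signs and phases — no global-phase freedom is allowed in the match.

The unique candidate consistent with the amplitudes is S†(c).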